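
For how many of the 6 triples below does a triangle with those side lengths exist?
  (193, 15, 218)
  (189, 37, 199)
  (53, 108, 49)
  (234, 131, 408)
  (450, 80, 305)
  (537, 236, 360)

(15,193,218): 15+193 ≤ 218 → not valid
(37,189,199): 37+189 > 199 → valid
(49,53,108): 49+53 ≤ 108 → not valid
(131,234,408): 131+234 ≤ 408 → not valid
(80,305,450): 80+305 ≤ 450 → not valid
(236,360,537): 236+360 > 537 → valid
2 of the 6 triples form a triangle.

2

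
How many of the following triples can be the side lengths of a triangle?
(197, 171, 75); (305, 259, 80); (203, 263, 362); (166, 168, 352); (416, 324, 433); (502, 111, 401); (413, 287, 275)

6

(75,171,197): 75+171 > 197 → valid
(80,259,305): 80+259 > 305 → valid
(203,263,362): 203+263 > 362 → valid
(166,168,352): 166+168 ≤ 352 → not valid
(324,416,433): 324+416 > 433 → valid
(111,401,502): 111+401 > 502 → valid
(275,287,413): 275+287 > 413 → valid
6 of the 7 triples form a triangle.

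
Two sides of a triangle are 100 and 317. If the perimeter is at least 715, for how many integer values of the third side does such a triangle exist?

119

Triangle inequality: 217 < x < 417. Perimeter ≥ 715 gives x ≥ 715 − 100 − 317 = 298.
So 298 ≤ x < 417; integers 298 through 416: 119 values.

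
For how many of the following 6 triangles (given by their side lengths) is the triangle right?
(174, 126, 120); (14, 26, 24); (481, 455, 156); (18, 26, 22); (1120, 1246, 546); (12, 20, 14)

(174,126,120): 120²+126² = 30276 = 174² → right
(14,26,24): 14²+24² = 772 > 676 = 26² → acute
(481,455,156): 156²+455² = 231361 = 481² → right
(18,26,22): 18²+22² = 808 > 676 = 26² → acute
(1120,1246,546): 546²+1120² = 1552516 = 1246² → right
(12,20,14): 12²+14² = 340 < 400 = 20² → obtuse
3 of the 6 are right.

3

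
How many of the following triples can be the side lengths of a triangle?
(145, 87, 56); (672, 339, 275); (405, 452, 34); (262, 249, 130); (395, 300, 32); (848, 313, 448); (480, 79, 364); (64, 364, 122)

1

(56,87,145): 56+87 ≤ 145 → not valid
(275,339,672): 275+339 ≤ 672 → not valid
(34,405,452): 34+405 ≤ 452 → not valid
(130,249,262): 130+249 > 262 → valid
(32,300,395): 32+300 ≤ 395 → not valid
(313,448,848): 313+448 ≤ 848 → not valid
(79,364,480): 79+364 ≤ 480 → not valid
(64,122,364): 64+122 ≤ 364 → not valid
1 of the 8 triples forms a triangle.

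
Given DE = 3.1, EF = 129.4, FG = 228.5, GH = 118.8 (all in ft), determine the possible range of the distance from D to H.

The maximum is all hops collinear in one direction: 3.1 + 129.4 + 228.5 + 118.8 = 479.8.
The longest hop is 228.5; the others sum to 251.3. Since 228.5 ≤ 251.3, the path can fold back on itself completely, so the minimum distance is 0.

0 ≤ DH ≤ 479.8 ft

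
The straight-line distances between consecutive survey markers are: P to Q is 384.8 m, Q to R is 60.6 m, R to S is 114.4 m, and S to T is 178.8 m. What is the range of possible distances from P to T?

The maximum is all hops collinear in one direction: 384.8 + 60.6 + 114.4 + 178.8 = 738.6.
The longest hop is 384.8; the others sum to 353.8. Folding the others back against it leaves at least 384.8 − 353.8 = 31.0.

31.0 ≤ PT ≤ 738.6 m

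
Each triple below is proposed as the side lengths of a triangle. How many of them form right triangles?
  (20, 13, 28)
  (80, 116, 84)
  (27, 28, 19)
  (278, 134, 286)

1

(20,13,28): 13²+20² = 569 < 784 = 28² → obtuse
(80,116,84): 80²+84² = 13456 = 116² → right
(27,28,19): 19²+27² = 1090 > 784 = 28² → acute
(278,134,286): 134²+278² = 95240 > 81796 = 286² → acute
1 of the 4 is right.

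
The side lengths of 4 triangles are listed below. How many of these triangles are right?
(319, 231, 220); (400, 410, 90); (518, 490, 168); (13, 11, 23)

(319,231,220): 220²+231² = 101761 = 319² → right
(400,410,90): 90²+400² = 168100 = 410² → right
(518,490,168): 168²+490² = 268324 = 518² → right
(13,11,23): 11²+13² = 290 < 529 = 23² → obtuse
3 of the 4 are right.

3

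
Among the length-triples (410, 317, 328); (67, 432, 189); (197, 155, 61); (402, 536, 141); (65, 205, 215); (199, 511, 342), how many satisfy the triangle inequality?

5

(317,328,410): 317+328 > 410 → valid
(67,189,432): 67+189 ≤ 432 → not valid
(61,155,197): 61+155 > 197 → valid
(141,402,536): 141+402 > 536 → valid
(65,205,215): 65+205 > 215 → valid
(199,342,511): 199+342 > 511 → valid
5 of the 6 triples form a triangle.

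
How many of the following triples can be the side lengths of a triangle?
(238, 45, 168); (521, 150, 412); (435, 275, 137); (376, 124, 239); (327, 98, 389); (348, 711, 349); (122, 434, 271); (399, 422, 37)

(45,168,238): 45+168 ≤ 238 → not valid
(150,412,521): 150+412 > 521 → valid
(137,275,435): 137+275 ≤ 435 → not valid
(124,239,376): 124+239 ≤ 376 → not valid
(98,327,389): 98+327 > 389 → valid
(348,349,711): 348+349 ≤ 711 → not valid
(122,271,434): 122+271 ≤ 434 → not valid
(37,399,422): 37+399 > 422 → valid
3 of the 8 triples form a triangle.

3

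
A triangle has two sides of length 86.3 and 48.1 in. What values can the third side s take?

38.2 < s < 134.4

By the triangle inequality, s must be less than 86.3 + 48.1 = 134.4 and greater than |86.3 − 48.1| = 38.2.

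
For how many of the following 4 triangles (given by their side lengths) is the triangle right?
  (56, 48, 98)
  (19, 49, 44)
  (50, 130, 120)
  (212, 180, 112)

2

(56,48,98): 48²+56² = 5440 < 9604 = 98² → obtuse
(19,49,44): 19²+44² = 2297 < 2401 = 49² → obtuse
(50,130,120): 50²+120² = 16900 = 130² → right
(212,180,112): 112²+180² = 44944 = 212² → right
2 of the 4 are right.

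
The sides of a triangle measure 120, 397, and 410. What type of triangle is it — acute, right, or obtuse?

acute

Compare the square of the longest side to the sum of squares of the other two: 120² + 397² = 172009 > 168100 = 410².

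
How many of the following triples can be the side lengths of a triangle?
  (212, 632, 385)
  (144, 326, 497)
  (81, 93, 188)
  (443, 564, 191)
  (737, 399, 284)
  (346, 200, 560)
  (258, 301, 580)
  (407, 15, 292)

1

(212,385,632): 212+385 ≤ 632 → not valid
(144,326,497): 144+326 ≤ 497 → not valid
(81,93,188): 81+93 ≤ 188 → not valid
(191,443,564): 191+443 > 564 → valid
(284,399,737): 284+399 ≤ 737 → not valid
(200,346,560): 200+346 ≤ 560 → not valid
(258,301,580): 258+301 ≤ 580 → not valid
(15,292,407): 15+292 ≤ 407 → not valid
1 of the 8 triples forms a triangle.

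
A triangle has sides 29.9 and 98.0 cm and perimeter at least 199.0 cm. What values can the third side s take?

71.1 ≤ s < 127.9 cm

Triangle inequality alone gives 68.1 < s < 127.9.
The perimeter condition gives s ≥ 199.0 − 29.9 − 98.0 = 71.1.
Intersecting the two: 71.1 ≤ s < 127.9.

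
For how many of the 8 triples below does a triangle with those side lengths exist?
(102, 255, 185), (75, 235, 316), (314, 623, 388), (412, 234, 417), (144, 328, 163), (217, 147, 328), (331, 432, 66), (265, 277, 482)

(102,185,255): 102+185 > 255 → valid
(75,235,316): 75+235 ≤ 316 → not valid
(314,388,623): 314+388 > 623 → valid
(234,412,417): 234+412 > 417 → valid
(144,163,328): 144+163 ≤ 328 → not valid
(147,217,328): 147+217 > 328 → valid
(66,331,432): 66+331 ≤ 432 → not valid
(265,277,482): 265+277 > 482 → valid
5 of the 8 triples form a triangle.

5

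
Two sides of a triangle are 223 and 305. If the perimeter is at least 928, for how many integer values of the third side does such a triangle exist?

Triangle inequality: 82 < x < 528. Perimeter ≥ 928 gives x ≥ 928 − 223 − 305 = 400.
So 400 ≤ x < 528; integers 400 through 527: 128 values.

128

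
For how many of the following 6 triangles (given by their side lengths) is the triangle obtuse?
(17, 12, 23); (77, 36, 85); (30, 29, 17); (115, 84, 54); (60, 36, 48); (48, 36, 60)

(17,12,23): 12²+17² = 433 < 529 = 23² → obtuse
(77,36,85): 36²+77² = 7225 = 85² → right
(30,29,17): 17²+29² = 1130 > 900 = 30² → acute
(115,84,54): 54²+84² = 9972 < 13225 = 115² → obtuse
(60,36,48): 36²+48² = 3600 = 60² → right
(48,36,60): 36²+48² = 3600 = 60² → right
2 of the 6 are obtuse.

2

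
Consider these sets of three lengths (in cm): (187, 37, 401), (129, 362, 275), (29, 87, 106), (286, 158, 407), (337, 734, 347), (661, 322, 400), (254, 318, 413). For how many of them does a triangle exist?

5

(37,187,401): 37+187 ≤ 401 → not valid
(129,275,362): 129+275 > 362 → valid
(29,87,106): 29+87 > 106 → valid
(158,286,407): 158+286 > 407 → valid
(337,347,734): 337+347 ≤ 734 → not valid
(322,400,661): 322+400 > 661 → valid
(254,318,413): 254+318 > 413 → valid
5 of the 7 triples form a triangle.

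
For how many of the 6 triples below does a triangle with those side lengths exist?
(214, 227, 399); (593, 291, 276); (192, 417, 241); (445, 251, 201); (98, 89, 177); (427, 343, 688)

5

(214,227,399): 214+227 > 399 → valid
(276,291,593): 276+291 ≤ 593 → not valid
(192,241,417): 192+241 > 417 → valid
(201,251,445): 201+251 > 445 → valid
(89,98,177): 89+98 > 177 → valid
(343,427,688): 343+427 > 688 → valid
5 of the 6 triples form a triangle.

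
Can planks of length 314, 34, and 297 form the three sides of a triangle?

Yes

The longest side is 314, and the other two sum to 331.
Since 331 > 314, the triangle inequality holds.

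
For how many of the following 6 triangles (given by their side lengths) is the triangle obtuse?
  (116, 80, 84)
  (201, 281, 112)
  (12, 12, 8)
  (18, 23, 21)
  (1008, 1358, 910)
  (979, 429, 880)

(116,80,84): 80²+84² = 13456 = 116² → right
(201,281,112): 112²+201² = 52945 < 78961 = 281² → obtuse
(12,12,8): 8²+12² = 208 > 144 = 12² → acute
(18,23,21): 18²+21² = 765 > 529 = 23² → acute
(1008,1358,910): 910²+1008² = 1844164 = 1358² → right
(979,429,880): 429²+880² = 958441 = 979² → right
1 of the 6 is obtuse.

1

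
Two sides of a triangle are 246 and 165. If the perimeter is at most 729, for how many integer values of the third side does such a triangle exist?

Triangle inequality: 81 < x < 411. Perimeter ≤ 729 gives x ≤ 729 − 246 − 165 = 318.
So 81 < x ≤ 318; integers 82 through 318: 237 values.

237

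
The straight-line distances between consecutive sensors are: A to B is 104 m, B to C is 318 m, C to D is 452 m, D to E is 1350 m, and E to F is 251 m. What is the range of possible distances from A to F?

The maximum is all hops collinear in one direction: 104 + 318 + 452 + 1350 + 251 = 2475.
The longest hop is 1350; the others sum to 1125. Folding the others back against it leaves at least 1350 − 1125 = 225.

225 ≤ AF ≤ 2475 m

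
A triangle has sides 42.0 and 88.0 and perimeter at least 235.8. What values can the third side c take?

Triangle inequality alone gives 46.0 < c < 130.0.
The perimeter condition gives c ≥ 235.8 − 42.0 − 88.0 = 105.8.
Intersecting the two: 105.8 ≤ c < 130.0.

105.8 ≤ c < 130.0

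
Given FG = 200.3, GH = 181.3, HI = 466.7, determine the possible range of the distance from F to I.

85.1 ≤ FI ≤ 848.3

The maximum is all hops collinear in one direction: 200.3 + 181.3 + 466.7 = 848.3.
The longest hop is 466.7; the others sum to 381.6. Folding the others back against it leaves at least 466.7 − 381.6 = 85.1.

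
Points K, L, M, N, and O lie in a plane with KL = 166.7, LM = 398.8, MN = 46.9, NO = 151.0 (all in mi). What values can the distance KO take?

The maximum is all hops collinear in one direction: 166.7 + 398.8 + 46.9 + 151.0 = 763.4.
The longest hop is 398.8; the others sum to 364.6. Folding the others back against it leaves at least 398.8 − 364.6 = 34.2.

34.2 ≤ KO ≤ 763.4 mi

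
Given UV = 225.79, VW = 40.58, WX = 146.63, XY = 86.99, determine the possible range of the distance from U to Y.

0 ≤ UY ≤ 499.99

The maximum is all hops collinear in one direction: 225.79 + 40.58 + 146.63 + 86.99 = 499.99.
The longest hop is 225.79; the others sum to 274.20. Since 225.79 ≤ 274.20, the path can fold back on itself completely, so the minimum distance is 0.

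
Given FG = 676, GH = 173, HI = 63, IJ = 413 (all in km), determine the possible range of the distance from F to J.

The maximum is all hops collinear in one direction: 676 + 173 + 63 + 413 = 1325.
The longest hop is 676; the others sum to 649. Folding the others back against it leaves at least 676 − 649 = 27.

27 ≤ FJ ≤ 1325 km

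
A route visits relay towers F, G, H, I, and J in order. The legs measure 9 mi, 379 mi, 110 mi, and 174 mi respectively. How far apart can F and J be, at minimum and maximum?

86 ≤ FJ ≤ 672 mi

The maximum is all hops collinear in one direction: 9 + 379 + 110 + 174 = 672.
The longest hop is 379; the others sum to 293. Folding the others back against it leaves at least 379 − 293 = 86.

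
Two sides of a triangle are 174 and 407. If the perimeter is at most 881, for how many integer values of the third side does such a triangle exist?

Triangle inequality: 233 < x < 581. Perimeter ≤ 881 gives x ≤ 881 − 174 − 407 = 300.
So 233 < x ≤ 300; integers 234 through 300: 67 values.

67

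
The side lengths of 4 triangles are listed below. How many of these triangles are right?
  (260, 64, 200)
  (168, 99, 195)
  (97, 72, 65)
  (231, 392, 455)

3

(260,64,200): 64²+200² = 44096 < 67600 = 260² → obtuse
(168,99,195): 99²+168² = 38025 = 195² → right
(97,72,65): 65²+72² = 9409 = 97² → right
(231,392,455): 231²+392² = 207025 = 455² → right
3 of the 4 are right.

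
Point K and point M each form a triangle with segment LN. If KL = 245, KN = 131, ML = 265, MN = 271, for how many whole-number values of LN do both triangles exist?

261

From triangle KLN: 114 < LN < 376.
From triangle MLN: 6 < LN < 536.
Intersection: 114 < LN < 376, so integers 115 through 375: 261 values.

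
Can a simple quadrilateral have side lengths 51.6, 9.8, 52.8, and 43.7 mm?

A quadrilateral exists iff every side is shorter than the sum of the others — equivalently, the longest side is less than the sum of the rest.
Longest side 52.8 < 105.1 (sum of the remaining 3), so yes.

Yes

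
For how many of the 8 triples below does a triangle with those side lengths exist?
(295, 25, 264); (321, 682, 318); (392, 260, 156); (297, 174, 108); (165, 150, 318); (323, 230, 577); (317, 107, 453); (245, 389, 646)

(25,264,295): 25+264 ≤ 295 → not valid
(318,321,682): 318+321 ≤ 682 → not valid
(156,260,392): 156+260 > 392 → valid
(108,174,297): 108+174 ≤ 297 → not valid
(150,165,318): 150+165 ≤ 318 → not valid
(230,323,577): 230+323 ≤ 577 → not valid
(107,317,453): 107+317 ≤ 453 → not valid
(245,389,646): 245+389 ≤ 646 → not valid
1 of the 8 triples forms a triangle.

1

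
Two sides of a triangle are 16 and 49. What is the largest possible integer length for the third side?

64

The third side must be strictly less than 16 + 49 = 65.
The largest integer below 65 is 64.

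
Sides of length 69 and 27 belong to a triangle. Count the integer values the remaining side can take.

The third side lies in the open interval (42, 96).
Integers from 43 to 95 inclusive: 95 − 43 + 1 = 53.

53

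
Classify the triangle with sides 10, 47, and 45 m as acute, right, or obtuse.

Compare the square of the longest side to the sum of squares of the other two: 10² + 45² = 2125 < 2209 = 47².

obtuse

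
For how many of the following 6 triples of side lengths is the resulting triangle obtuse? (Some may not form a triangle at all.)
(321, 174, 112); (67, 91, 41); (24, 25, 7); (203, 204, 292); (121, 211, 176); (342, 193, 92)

(321,174,112): 112+174 ≤ 321, not a triangle
(67,91,41): 41²+67² = 6170 < 8281 = 91² → obtuse
(24,25,7): 7²+24² = 625 = 25² → right
(203,204,292): 203²+204² = 82825 < 85264 = 292² → obtuse
(121,211,176): 121²+176² = 45617 > 44521 = 211² → acute
(342,193,92): 92+193 ≤ 342, not a triangle
2 of the 6 are obtuse.

2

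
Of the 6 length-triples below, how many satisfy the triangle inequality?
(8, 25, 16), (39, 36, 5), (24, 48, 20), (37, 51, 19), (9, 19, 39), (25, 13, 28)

3

(8,16,25): 8+16 ≤ 25 → not valid
(5,36,39): 5+36 > 39 → valid
(20,24,48): 20+24 ≤ 48 → not valid
(19,37,51): 19+37 > 51 → valid
(9,19,39): 9+19 ≤ 39 → not valid
(13,25,28): 13+25 > 28 → valid
3 of the 6 triples form a triangle.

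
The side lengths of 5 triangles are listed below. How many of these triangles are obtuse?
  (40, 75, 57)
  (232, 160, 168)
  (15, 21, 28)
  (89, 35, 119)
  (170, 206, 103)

4

(40,75,57): 40²+57² = 4849 < 5625 = 75² → obtuse
(232,160,168): 160²+168² = 53824 = 232² → right
(15,21,28): 15²+21² = 666 < 784 = 28² → obtuse
(89,35,119): 35²+89² = 9146 < 14161 = 119² → obtuse
(170,206,103): 103²+170² = 39509 < 42436 = 206² → obtuse
4 of the 5 are obtuse.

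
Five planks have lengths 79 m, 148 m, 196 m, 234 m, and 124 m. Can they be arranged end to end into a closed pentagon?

A pentagon exists iff every side is shorter than the sum of the others — equivalently, the longest side is less than the sum of the rest.
Longest side 234 < 547 (sum of the remaining 4), so yes.

Yes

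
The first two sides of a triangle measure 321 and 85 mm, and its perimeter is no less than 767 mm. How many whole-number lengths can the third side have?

Triangle inequality: 236 < x < 406. Perimeter ≥ 767 gives x ≥ 767 − 321 − 85 = 361.
So 361 ≤ x < 406; integers 361 through 405: 45 values.

45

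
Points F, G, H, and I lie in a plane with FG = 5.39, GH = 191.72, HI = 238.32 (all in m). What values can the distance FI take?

41.21 ≤ FI ≤ 435.43 m

The maximum is all hops collinear in one direction: 5.39 + 191.72 + 238.32 = 435.43.
The longest hop is 238.32; the others sum to 197.11. Folding the others back against it leaves at least 238.32 − 197.11 = 41.21.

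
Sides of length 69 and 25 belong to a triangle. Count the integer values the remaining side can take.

The third side lies in the open interval (44, 94).
Integers from 45 to 93 inclusive: 93 − 45 + 1 = 49.

49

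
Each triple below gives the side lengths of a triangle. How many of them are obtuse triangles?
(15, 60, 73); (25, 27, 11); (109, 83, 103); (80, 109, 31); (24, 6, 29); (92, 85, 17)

4

(15,60,73): 15²+60² = 3825 < 5329 = 73² → obtuse
(25,27,11): 11²+25² = 746 > 729 = 27² → acute
(109,83,103): 83²+103² = 17498 > 11881 = 109² → acute
(80,109,31): 31²+80² = 7361 < 11881 = 109² → obtuse
(24,6,29): 6²+24² = 612 < 841 = 29² → obtuse
(92,85,17): 17²+85² = 7514 < 8464 = 92² → obtuse
4 of the 6 are obtuse.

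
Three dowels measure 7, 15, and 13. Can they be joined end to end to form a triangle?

Yes

The longest side is 15, and the other two sum to 20.
Since 20 > 15, the triangle inequality holds.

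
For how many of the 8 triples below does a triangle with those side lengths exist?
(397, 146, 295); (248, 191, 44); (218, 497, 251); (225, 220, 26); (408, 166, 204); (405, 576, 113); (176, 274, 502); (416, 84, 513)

2

(146,295,397): 146+295 > 397 → valid
(44,191,248): 44+191 ≤ 248 → not valid
(218,251,497): 218+251 ≤ 497 → not valid
(26,220,225): 26+220 > 225 → valid
(166,204,408): 166+204 ≤ 408 → not valid
(113,405,576): 113+405 ≤ 576 → not valid
(176,274,502): 176+274 ≤ 502 → not valid
(84,416,513): 84+416 ≤ 513 → not valid
2 of the 8 triples form a triangle.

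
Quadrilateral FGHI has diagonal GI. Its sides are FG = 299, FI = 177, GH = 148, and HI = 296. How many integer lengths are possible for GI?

295

From triangle FGI: 122 < GI < 476.
From triangle HGI: 148 < GI < 444.
Intersection: 148 < GI < 444, so integers 149 through 443: 295 values.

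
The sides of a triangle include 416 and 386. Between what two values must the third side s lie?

30 < s < 802

By the triangle inequality, s must be less than 416 + 386 = 802 and greater than |416 − 386| = 30.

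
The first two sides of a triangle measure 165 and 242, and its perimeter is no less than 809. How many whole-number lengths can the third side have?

5

Triangle inequality: 77 < x < 407. Perimeter ≥ 809 gives x ≥ 809 − 165 − 242 = 402.
So 402 ≤ x < 407; integers 402 through 406: 5 values.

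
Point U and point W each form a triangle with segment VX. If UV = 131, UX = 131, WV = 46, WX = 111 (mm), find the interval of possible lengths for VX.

From triangle UVX: |131 − 131| < VX < 131 + 131, i.e. 0 < VX < 262.
From triangle WVX: 65 < VX < 157.
Both must hold, so VX lies in the intersection.

65 < VX < 157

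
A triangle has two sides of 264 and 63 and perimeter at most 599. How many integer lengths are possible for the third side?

Triangle inequality: 201 < x < 327. Perimeter ≤ 599 gives x ≤ 599 − 264 − 63 = 272.
So 201 < x ≤ 272; integers 202 through 272: 71 values.

71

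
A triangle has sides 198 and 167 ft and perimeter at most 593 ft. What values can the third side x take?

31 < x ≤ 228

Triangle inequality alone gives 31 < x < 365.
The perimeter condition gives x ≤ 593 − 198 − 167 = 228.
Intersecting the two: 31 < x ≤ 228.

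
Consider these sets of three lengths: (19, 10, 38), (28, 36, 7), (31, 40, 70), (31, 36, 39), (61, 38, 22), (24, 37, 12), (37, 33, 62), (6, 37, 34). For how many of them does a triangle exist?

4

(10,19,38): 10+19 ≤ 38 → not valid
(7,28,36): 7+28 ≤ 36 → not valid
(31,40,70): 31+40 > 70 → valid
(31,36,39): 31+36 > 39 → valid
(22,38,61): 22+38 ≤ 61 → not valid
(12,24,37): 12+24 ≤ 37 → not valid
(33,37,62): 33+37 > 62 → valid
(6,34,37): 6+34 > 37 → valid
4 of the 8 triples form a triangle.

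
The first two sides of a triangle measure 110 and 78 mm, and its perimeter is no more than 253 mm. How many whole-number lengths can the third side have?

Triangle inequality: 32 < x < 188. Perimeter ≤ 253 gives x ≤ 253 − 110 − 78 = 65.
So 32 < x ≤ 65; integers 33 through 65: 33 values.

33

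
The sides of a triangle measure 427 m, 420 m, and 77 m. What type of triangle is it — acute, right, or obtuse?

right

Compare the square of the longest side to the sum of squares of the other two: 77² + 420² = 182329 = 427².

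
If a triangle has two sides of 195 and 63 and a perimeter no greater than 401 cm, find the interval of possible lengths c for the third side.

132 < c ≤ 143

Triangle inequality alone gives 132 < c < 258.
The perimeter condition gives c ≤ 401 − 195 − 63 = 143.
Intersecting the two: 132 < c ≤ 143.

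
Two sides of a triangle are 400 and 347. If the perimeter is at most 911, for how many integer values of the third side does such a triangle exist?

Triangle inequality: 53 < x < 747. Perimeter ≤ 911 gives x ≤ 911 − 400 − 347 = 164.
So 53 < x ≤ 164; integers 54 through 164: 111 values.

111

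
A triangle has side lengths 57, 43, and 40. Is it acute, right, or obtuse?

acute

Compare the square of the longest side to the sum of squares of the other two: 40² + 43² = 3449 > 3249 = 57².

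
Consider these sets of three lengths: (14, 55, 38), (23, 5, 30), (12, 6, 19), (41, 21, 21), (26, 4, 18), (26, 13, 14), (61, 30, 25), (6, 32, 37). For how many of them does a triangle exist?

(14,38,55): 14+38 ≤ 55 → not valid
(5,23,30): 5+23 ≤ 30 → not valid
(6,12,19): 6+12 ≤ 19 → not valid
(21,21,41): 21+21 > 41 → valid
(4,18,26): 4+18 ≤ 26 → not valid
(13,14,26): 13+14 > 26 → valid
(25,30,61): 25+30 ≤ 61 → not valid
(6,32,37): 6+32 > 37 → valid
3 of the 8 triples form a triangle.

3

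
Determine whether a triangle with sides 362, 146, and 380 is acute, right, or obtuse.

acute

Compare the square of the longest side to the sum of squares of the other two: 146² + 362² = 152360 > 144400 = 380².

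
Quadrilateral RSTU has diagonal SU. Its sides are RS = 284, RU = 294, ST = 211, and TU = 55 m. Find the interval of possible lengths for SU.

From triangle RSU: |284 − 294| < SU < 284 + 294, i.e. 10 < SU < 578.
From triangle TSU: 156 < SU < 266.
Both must hold, so SU lies in the intersection.

156 < SU < 266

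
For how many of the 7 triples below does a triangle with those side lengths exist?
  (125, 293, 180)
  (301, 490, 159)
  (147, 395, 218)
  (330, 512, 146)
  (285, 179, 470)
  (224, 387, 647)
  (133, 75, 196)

2

(125,180,293): 125+180 > 293 → valid
(159,301,490): 159+301 ≤ 490 → not valid
(147,218,395): 147+218 ≤ 395 → not valid
(146,330,512): 146+330 ≤ 512 → not valid
(179,285,470): 179+285 ≤ 470 → not valid
(224,387,647): 224+387 ≤ 647 → not valid
(75,133,196): 75+133 > 196 → valid
2 of the 7 triples form a triangle.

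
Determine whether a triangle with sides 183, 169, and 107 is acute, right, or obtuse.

Compare the square of the longest side to the sum of squares of the other two: 107² + 169² = 40010 > 33489 = 183².

acute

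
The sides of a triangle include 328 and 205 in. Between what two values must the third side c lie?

By the triangle inequality, c must be less than 328 + 205 = 533 and greater than |328 − 205| = 123.

123 < c < 533 (in)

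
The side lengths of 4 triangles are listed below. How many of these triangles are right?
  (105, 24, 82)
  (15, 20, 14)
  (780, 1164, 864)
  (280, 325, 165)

(105,24,82): 24²+82² = 7300 < 11025 = 105² → obtuse
(15,20,14): 14²+15² = 421 > 400 = 20² → acute
(780,1164,864): 780²+864² = 1354896 = 1164² → right
(280,325,165): 165²+280² = 105625 = 325² → right
2 of the 4 are right.

2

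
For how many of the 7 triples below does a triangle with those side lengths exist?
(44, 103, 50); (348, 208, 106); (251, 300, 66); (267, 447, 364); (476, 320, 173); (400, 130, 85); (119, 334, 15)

(44,50,103): 44+50 ≤ 103 → not valid
(106,208,348): 106+208 ≤ 348 → not valid
(66,251,300): 66+251 > 300 → valid
(267,364,447): 267+364 > 447 → valid
(173,320,476): 173+320 > 476 → valid
(85,130,400): 85+130 ≤ 400 → not valid
(15,119,334): 15+119 ≤ 334 → not valid
3 of the 7 triples form a triangle.

3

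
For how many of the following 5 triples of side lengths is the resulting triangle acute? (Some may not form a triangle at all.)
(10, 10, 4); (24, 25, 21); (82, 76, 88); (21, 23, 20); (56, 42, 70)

(10,10,4): 4²+10² = 116 > 100 = 10² → acute
(24,25,21): 21²+24² = 1017 > 625 = 25² → acute
(82,76,88): 76²+82² = 12500 > 7744 = 88² → acute
(21,23,20): 20²+21² = 841 > 529 = 23² → acute
(56,42,70): 42²+56² = 4900 = 70² → right
4 of the 5 are acute.

4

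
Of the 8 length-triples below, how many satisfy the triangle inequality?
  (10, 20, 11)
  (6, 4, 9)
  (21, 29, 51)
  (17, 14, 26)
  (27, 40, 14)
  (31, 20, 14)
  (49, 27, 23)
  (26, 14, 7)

(10,11,20): 10+11 > 20 → valid
(4,6,9): 4+6 > 9 → valid
(21,29,51): 21+29 ≤ 51 → not valid
(14,17,26): 14+17 > 26 → valid
(14,27,40): 14+27 > 40 → valid
(14,20,31): 14+20 > 31 → valid
(23,27,49): 23+27 > 49 → valid
(7,14,26): 7+14 ≤ 26 → not valid
6 of the 8 triples form a triangle.

6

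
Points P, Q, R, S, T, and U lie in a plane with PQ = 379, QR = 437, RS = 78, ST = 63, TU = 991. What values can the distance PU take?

34 ≤ PU ≤ 1948

The maximum is all hops collinear in one direction: 379 + 437 + 78 + 63 + 991 = 1948.
The longest hop is 991; the others sum to 957. Folding the others back against it leaves at least 991 − 957 = 34.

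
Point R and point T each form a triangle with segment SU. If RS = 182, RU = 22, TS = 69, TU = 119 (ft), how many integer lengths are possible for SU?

27

From triangle RSU: 160 < SU < 204.
From triangle TSU: 50 < SU < 188.
Intersection: 160 < SU < 188, so integers 161 through 187: 27 values.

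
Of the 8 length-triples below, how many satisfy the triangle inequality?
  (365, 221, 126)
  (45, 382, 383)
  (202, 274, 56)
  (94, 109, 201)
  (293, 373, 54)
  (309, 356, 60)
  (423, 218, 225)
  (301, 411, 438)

(126,221,365): 126+221 ≤ 365 → not valid
(45,382,383): 45+382 > 383 → valid
(56,202,274): 56+202 ≤ 274 → not valid
(94,109,201): 94+109 > 201 → valid
(54,293,373): 54+293 ≤ 373 → not valid
(60,309,356): 60+309 > 356 → valid
(218,225,423): 218+225 > 423 → valid
(301,411,438): 301+411 > 438 → valid
5 of the 8 triples form a triangle.

5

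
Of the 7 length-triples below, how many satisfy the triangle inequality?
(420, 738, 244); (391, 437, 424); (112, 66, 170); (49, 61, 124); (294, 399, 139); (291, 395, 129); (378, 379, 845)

(244,420,738): 244+420 ≤ 738 → not valid
(391,424,437): 391+424 > 437 → valid
(66,112,170): 66+112 > 170 → valid
(49,61,124): 49+61 ≤ 124 → not valid
(139,294,399): 139+294 > 399 → valid
(129,291,395): 129+291 > 395 → valid
(378,379,845): 378+379 ≤ 845 → not valid
4 of the 7 triples form a triangle.

4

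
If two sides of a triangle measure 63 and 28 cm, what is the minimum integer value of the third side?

36

The third side must be strictly greater than |63 − 28| = 35.
The smallest integer above 35 is 36.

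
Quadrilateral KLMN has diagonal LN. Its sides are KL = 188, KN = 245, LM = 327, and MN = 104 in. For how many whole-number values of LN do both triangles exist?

207

From triangle KLN: 57 < LN < 433.
From triangle MLN: 223 < LN < 431.
Intersection: 223 < LN < 431, so integers 224 through 430: 207 values.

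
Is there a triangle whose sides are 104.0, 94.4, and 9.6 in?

The two shorter sides sum to 104.0, exactly equal to the longest side 104.0.
That gives only a degenerate (flat) triangle — the inequality must be strict.

No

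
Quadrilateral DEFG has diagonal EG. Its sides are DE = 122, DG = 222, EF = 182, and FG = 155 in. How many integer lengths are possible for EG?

236

From triangle DEG: 100 < EG < 344.
From triangle FEG: 27 < EG < 337.
Intersection: 100 < EG < 337, so integers 101 through 336: 236 values.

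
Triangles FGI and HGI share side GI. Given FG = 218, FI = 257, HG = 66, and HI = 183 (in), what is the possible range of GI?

117 < GI < 249

From triangle FGI: |218 − 257| < GI < 218 + 257, i.e. 39 < GI < 475.
From triangle HGI: 117 < GI < 249.
Both must hold, so GI lies in the intersection.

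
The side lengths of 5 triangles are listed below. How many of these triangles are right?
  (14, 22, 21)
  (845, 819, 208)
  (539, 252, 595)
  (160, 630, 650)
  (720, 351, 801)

4

(14,22,21): 14²+21² = 637 > 484 = 22² → acute
(845,819,208): 208²+819² = 714025 = 845² → right
(539,252,595): 252²+539² = 354025 = 595² → right
(160,630,650): 160²+630² = 422500 = 650² → right
(720,351,801): 351²+720² = 641601 = 801² → right
4 of the 5 are right.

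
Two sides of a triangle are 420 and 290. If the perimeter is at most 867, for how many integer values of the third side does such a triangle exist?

Triangle inequality: 130 < x < 710. Perimeter ≤ 867 gives x ≤ 867 − 420 − 290 = 157.
So 130 < x ≤ 157; integers 131 through 157: 27 values.

27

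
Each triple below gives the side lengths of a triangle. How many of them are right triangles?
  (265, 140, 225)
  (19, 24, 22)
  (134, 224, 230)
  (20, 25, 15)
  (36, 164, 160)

3

(265,140,225): 140²+225² = 70225 = 265² → right
(19,24,22): 19²+22² = 845 > 576 = 24² → acute
(134,224,230): 134²+224² = 68132 > 52900 = 230² → acute
(20,25,15): 15²+20² = 625 = 25² → right
(36,164,160): 36²+160² = 26896 = 164² → right
3 of the 5 are right.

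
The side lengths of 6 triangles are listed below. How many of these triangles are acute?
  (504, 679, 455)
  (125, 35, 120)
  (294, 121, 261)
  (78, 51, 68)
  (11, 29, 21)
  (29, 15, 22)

(504,679,455): 455²+504² = 461041 = 679² → right
(125,35,120): 35²+120² = 15625 = 125² → right
(294,121,261): 121²+261² = 82762 < 86436 = 294² → obtuse
(78,51,68): 51²+68² = 7225 > 6084 = 78² → acute
(11,29,21): 11²+21² = 562 < 841 = 29² → obtuse
(29,15,22): 15²+22² = 709 < 841 = 29² → obtuse
1 of the 6 is acute.

1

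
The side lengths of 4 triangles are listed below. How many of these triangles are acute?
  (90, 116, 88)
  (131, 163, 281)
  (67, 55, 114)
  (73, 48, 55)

(90,116,88): 88²+90² = 15844 > 13456 = 116² → acute
(131,163,281): 131²+163² = 43730 < 78961 = 281² → obtuse
(67,55,114): 55²+67² = 7514 < 12996 = 114² → obtuse
(73,48,55): 48²+55² = 5329 = 73² → right
1 of the 4 is acute.

1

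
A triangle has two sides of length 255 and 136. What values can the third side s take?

119 < s < 391

By the triangle inequality, s must be less than 255 + 136 = 391 and greater than |255 − 136| = 119.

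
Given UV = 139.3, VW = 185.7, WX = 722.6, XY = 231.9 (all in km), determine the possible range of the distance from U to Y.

The maximum is all hops collinear in one direction: 139.3 + 185.7 + 722.6 + 231.9 = 1279.5.
The longest hop is 722.6; the others sum to 556.9. Folding the others back against it leaves at least 722.6 − 556.9 = 165.7.

165.7 ≤ UY ≤ 1279.5 km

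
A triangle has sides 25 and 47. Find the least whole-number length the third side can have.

The third side must be strictly greater than |25 − 47| = 22.
The smallest integer above 22 is 23.

23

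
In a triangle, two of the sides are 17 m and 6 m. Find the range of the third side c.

By the triangle inequality, c must be less than 17 + 6 = 23 and greater than |17 − 6| = 11.

11 < c < 23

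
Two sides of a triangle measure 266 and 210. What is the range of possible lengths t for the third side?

56 < t < 476

By the triangle inequality, t must be less than 266 + 210 = 476 and greater than |266 − 210| = 56.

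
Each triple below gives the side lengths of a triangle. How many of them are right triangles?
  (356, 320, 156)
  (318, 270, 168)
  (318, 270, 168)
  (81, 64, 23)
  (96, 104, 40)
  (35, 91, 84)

(356,320,156): 156²+320² = 126736 = 356² → right
(318,270,168): 168²+270² = 101124 = 318² → right
(318,270,168): 168²+270² = 101124 = 318² → right
(81,64,23): 23²+64² = 4625 < 6561 = 81² → obtuse
(96,104,40): 40²+96² = 10816 = 104² → right
(35,91,84): 35²+84² = 8281 = 91² → right
5 of the 6 are right.

5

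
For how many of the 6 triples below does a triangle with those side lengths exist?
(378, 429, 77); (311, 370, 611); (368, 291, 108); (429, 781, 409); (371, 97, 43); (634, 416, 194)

4

(77,378,429): 77+378 > 429 → valid
(311,370,611): 311+370 > 611 → valid
(108,291,368): 108+291 > 368 → valid
(409,429,781): 409+429 > 781 → valid
(43,97,371): 43+97 ≤ 371 → not valid
(194,416,634): 194+416 ≤ 634 → not valid
4 of the 6 triples form a triangle.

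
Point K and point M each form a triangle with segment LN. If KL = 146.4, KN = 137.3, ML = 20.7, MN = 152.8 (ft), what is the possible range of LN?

132.1 < LN < 173.5

From triangle KLN: |146.4 − 137.3| < LN < 146.4 + 137.3, i.e. 9.1 < LN < 283.7.
From triangle MLN: 132.1 < LN < 173.5.
Both must hold, so LN lies in the intersection.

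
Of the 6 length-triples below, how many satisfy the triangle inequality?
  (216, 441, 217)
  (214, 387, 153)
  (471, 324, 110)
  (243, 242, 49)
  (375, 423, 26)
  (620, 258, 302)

1

(216,217,441): 216+217 ≤ 441 → not valid
(153,214,387): 153+214 ≤ 387 → not valid
(110,324,471): 110+324 ≤ 471 → not valid
(49,242,243): 49+242 > 243 → valid
(26,375,423): 26+375 ≤ 423 → not valid
(258,302,620): 258+302 ≤ 620 → not valid
1 of the 6 triples forms a triangle.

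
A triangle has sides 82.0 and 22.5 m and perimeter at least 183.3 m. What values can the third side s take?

Triangle inequality alone gives 59.5 < s < 104.5.
The perimeter condition gives s ≥ 183.3 − 82.0 − 22.5 = 78.8.
Intersecting the two: 78.8 ≤ s < 104.5.

78.8 ≤ s < 104.5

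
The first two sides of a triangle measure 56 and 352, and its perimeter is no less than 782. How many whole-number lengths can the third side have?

34

Triangle inequality: 296 < x < 408. Perimeter ≥ 782 gives x ≥ 782 − 56 − 352 = 374.
So 374 ≤ x < 408; integers 374 through 407: 34 values.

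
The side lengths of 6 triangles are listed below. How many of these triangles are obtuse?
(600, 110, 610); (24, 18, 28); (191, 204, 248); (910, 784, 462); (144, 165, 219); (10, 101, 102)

1

(600,110,610): 110²+600² = 372100 = 610² → right
(24,18,28): 18²+24² = 900 > 784 = 28² → acute
(191,204,248): 191²+204² = 78097 > 61504 = 248² → acute
(910,784,462): 462²+784² = 828100 = 910² → right
(144,165,219): 144²+165² = 47961 = 219² → right
(10,101,102): 10²+101² = 10301 < 10404 = 102² → obtuse
1 of the 6 is obtuse.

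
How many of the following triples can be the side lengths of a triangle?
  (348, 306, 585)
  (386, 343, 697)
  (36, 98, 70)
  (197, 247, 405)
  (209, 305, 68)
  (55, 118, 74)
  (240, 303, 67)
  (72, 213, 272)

(306,348,585): 306+348 > 585 → valid
(343,386,697): 343+386 > 697 → valid
(36,70,98): 36+70 > 98 → valid
(197,247,405): 197+247 > 405 → valid
(68,209,305): 68+209 ≤ 305 → not valid
(55,74,118): 55+74 > 118 → valid
(67,240,303): 67+240 > 303 → valid
(72,213,272): 72+213 > 272 → valid
7 of the 8 triples form a triangle.

7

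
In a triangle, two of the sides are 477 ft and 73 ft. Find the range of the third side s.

404 < s < 550 (ft)

By the triangle inequality, s must be less than 477 + 73 = 550 and greater than |477 − 73| = 404.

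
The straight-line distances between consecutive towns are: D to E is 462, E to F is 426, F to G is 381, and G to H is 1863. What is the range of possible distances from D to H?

594 ≤ DH ≤ 3132

The maximum is all hops collinear in one direction: 462 + 426 + 381 + 1863 = 3132.
The longest hop is 1863; the others sum to 1269. Folding the others back against it leaves at least 1863 − 1269 = 594.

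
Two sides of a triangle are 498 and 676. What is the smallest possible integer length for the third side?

The third side must be strictly greater than |498 − 676| = 178.
The smallest integer above 178 is 179.

179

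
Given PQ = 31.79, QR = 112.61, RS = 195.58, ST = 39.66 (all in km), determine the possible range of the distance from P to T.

The maximum is all hops collinear in one direction: 31.79 + 112.61 + 195.58 + 39.66 = 379.64.
The longest hop is 195.58; the others sum to 184.06. Folding the others back against it leaves at least 195.58 − 184.06 = 11.52.

11.52 ≤ PT ≤ 379.64 km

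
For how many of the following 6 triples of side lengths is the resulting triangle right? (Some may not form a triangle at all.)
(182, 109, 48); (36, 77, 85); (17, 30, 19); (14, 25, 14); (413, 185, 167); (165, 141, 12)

(182,109,48): 48+109 ≤ 182, not a triangle
(36,77,85): 36²+77² = 7225 = 85² → right
(17,30,19): 17²+19² = 650 < 900 = 30² → obtuse
(14,25,14): 14²+14² = 392 < 625 = 25² → obtuse
(413,185,167): 167+185 ≤ 413, not a triangle
(165,141,12): 12+141 ≤ 165, not a triangle
1 of the 6 is right.

1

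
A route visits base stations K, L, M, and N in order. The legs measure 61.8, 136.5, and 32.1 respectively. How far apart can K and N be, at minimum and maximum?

42.6 ≤ KN ≤ 230.4

The maximum is all hops collinear in one direction: 61.8 + 136.5 + 32.1 = 230.4.
The longest hop is 136.5; the others sum to 93.9. Folding the others back against it leaves at least 136.5 − 93.9 = 42.6.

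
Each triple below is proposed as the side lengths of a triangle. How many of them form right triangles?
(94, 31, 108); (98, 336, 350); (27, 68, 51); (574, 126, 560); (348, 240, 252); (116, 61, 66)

(94,31,108): 31²+94² = 9797 < 11664 = 108² → obtuse
(98,336,350): 98²+336² = 122500 = 350² → right
(27,68,51): 27²+51² = 3330 < 4624 = 68² → obtuse
(574,126,560): 126²+560² = 329476 = 574² → right
(348,240,252): 240²+252² = 121104 = 348² → right
(116,61,66): 61²+66² = 8077 < 13456 = 116² → obtuse
3 of the 6 are right.

3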